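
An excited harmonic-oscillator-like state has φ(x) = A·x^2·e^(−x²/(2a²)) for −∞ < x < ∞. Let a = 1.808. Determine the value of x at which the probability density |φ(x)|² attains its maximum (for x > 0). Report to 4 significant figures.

x ≈ 2.557

Set d/dx [|φ(x)|²] = 0 and solve for x > 0.
This gives x = √(2)·a.
With a = 1.808, the value of x > 0 at which the probability density is greatest is 2.5569.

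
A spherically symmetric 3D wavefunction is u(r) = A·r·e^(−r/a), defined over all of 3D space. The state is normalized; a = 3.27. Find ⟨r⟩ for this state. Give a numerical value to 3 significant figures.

By definition ⟨r⟩ = ∫ r |u(r)|² 4πr² dr.
With ∫₀^∞ r^5 e^(−αr) dr = 5!/α^6, since the A² factors cancel between numerator and denominator, ⟨r⟩ = 5·a/2.
With a = 3.27, ⟨r⟩ = 8.175.

⟨r⟩ ≈ 8.18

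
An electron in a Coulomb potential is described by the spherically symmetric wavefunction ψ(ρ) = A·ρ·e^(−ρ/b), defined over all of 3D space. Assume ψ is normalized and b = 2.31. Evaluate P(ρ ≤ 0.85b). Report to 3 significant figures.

P ≈ 0.0296

P = ∫ |ψ|² 4πρ² dρ over ρ ≤ 0.85b.
A² is fixed by ∫₀^∞ 4πρ²|ψ|² dρ = 1, i.e. A² = (3·π·b^5)^(−1).
Let u = ρ/b; then A², 4π and the length scale all cancel, so P = ∫_{0}^{0.85} u^4·e^(-2·u) du ÷ ∫_{0}^{∞} u^4·e^(-2·u) du.
With ∫ u^4·e^(-2·u) du = -(u^4/2 + u^3 + 3·u^2/2 + 3·u/2 + 3/4)·e^(-2·u) + C, the region integral is ≈ 0.022211 and the full one is 3/4.
This evaluates to P = 0.02961.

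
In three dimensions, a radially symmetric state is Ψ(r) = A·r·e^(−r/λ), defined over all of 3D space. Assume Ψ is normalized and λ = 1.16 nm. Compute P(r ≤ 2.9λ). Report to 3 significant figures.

With dV = 4πr²dr, the probability is ∫|Ψ|² dV over r ≤ 2.9λ.
Normalization gives A² = 1/(3·π·λ^5).
Let u = r/λ; then A², 4π and the length scale all cancel, so P = ∫_{0}^{2.9} u^4·e^(-2·u) du ÷ ∫_{0}^{∞} u^4·e^(-2·u) du.
An antiderivative of u^4·e^(-2·u) is -(u^4/2 + u^3 + 3·u^2/2 + 3·u/2 + 3/4)·e^(-2·u); evaluating from 0 to 2.9 gives ≈ 0.51546, while the full integral is 3/4.
The region integral divided by the full integral gives P = 0.6873.

P ≈ 0.687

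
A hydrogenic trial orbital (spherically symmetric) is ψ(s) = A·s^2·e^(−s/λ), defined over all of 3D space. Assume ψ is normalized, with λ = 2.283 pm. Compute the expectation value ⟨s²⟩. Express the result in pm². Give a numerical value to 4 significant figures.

⟨s^2⟩ ≈ 72.97 pm^2

The expectation value is the |ψ|²-weighted average of s^2: ∫ s^2|ψ|² 4πs² ds.
Since the A² factors cancel between numerator and denominator, ⟨s²⟩ = 14·λ^2.
Putting λ = 2.283 gives 72.969.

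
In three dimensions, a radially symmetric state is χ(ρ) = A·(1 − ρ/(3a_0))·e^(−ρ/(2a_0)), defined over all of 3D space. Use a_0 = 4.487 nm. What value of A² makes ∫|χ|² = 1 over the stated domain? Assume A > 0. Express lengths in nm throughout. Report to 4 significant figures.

The normalization condition is ∫|χ|² 4πρ² dρ = 1 from 0 to ∞.
In 3D with spherical symmetry the volume element is 4πρ² dρ.
Using ∫₀^∞ ρⁿ e^(−αρ) dρ = n!/αⁿ⁺¹, ∫|χ|² 4πρ² dρ = A²·(8·π·a_0^3/3).
Hence A² = 1/[8·π·a_0^3/3].
Substituting a_0 = 4.487 gives A² = 0.0013213, so A = 0.036350.

A^2 ≈ 0.001321 nm^(-3)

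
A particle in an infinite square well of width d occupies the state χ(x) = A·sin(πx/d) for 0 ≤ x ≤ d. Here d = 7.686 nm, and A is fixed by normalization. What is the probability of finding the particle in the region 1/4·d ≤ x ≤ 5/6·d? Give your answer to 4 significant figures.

P ≈ 0.8803

The probability is P = ∫ |χ|² dx over [1/4·d, 5/6·d].
The normalization integral ∫|χ|²dx over the whole domain equals d/2·A², and A² cancels in the ratio.
Substituting u = x/d, A² and the length scale cancel in the ratio: P = ∫_{1/4}^{5/6} sin(π·u)^2 du / ∫_{0}^{1} sin(π·u)^2 du.
Using ∫ sin(π·u)^2 du = u/2 - sin(2·π·u)/(4·π), the numerator is √(3)/(8·π) + 1/(4·π) + 7/24 and the denominator is 1/2.
Evaluating gives P = (3·√(3) + 6 + 7·π)/(12·π).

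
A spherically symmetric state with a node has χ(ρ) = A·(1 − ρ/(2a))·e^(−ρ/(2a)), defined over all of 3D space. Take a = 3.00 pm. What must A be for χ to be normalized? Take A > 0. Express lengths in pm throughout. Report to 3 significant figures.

The normalization condition is ∫|χ|² 4πρ² dρ = 1 from 0 to ∞.
(Spherical symmetry: dV = 4πρ² dρ.)
Recall ∫₀^∞ ρ^m e^(−ρ/β) dρ = m!·β^(m+1), carrying out the integral gives A² · 8·π·a^3.
Hence A² = 1/[8·π·a^3].
Plugging in a = 3.00 yields A = 0.03839.

A ≈ 0.0384 pm^(-3/2)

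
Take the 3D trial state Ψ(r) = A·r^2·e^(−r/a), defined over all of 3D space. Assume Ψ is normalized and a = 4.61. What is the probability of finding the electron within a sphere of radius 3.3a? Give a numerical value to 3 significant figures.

P ≈ 0.489

P = ∫ |Ψ|² 4πr² dr over r ≤ 3.3a.
The full normalization integral is A²·[45·π·a^7/2] = 1, fixing A².
Substituting u = r/a, A², 4π and the length scale all cancel in the ratio: P = ∫_{0}^{3.3} u^6·e^(-2·u) du / ∫_{0}^{∞} u^6·e^(-2·u) du.
An antiderivative of u^6·e^(-2·u) is -(4·u^6 + 12·u^5 + 30·u^4 + 60·u^3 + 90·u^2 + 90·u + 45)·e^(-2·u)/8; evaluating from 0 to 3.3 gives ≈ 2.7515, while the full integral is 45/8.
This evaluates to P = 0.4892.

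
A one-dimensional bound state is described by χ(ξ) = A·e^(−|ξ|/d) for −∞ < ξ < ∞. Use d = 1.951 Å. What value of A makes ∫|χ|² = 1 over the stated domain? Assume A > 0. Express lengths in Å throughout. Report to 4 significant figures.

A ≈ 0.7159 Å^(-1/2)

Normalization requires ∫|χ|² dξ = 1, integrated from −∞ to ∞.
Using ∫₀^∞ ξⁿ e^(−αξ) dξ = n!/αⁿ⁺¹, ∫|χ|² dξ = A²·(d).
So A² = (d)^(−1).
Plugging in d = 1.951 yields A = 0.71593.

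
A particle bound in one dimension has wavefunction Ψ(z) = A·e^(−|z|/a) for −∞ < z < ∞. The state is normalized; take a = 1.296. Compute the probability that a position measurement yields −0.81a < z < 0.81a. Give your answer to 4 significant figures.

The probability is P = ∫ |Ψ|² dz over [−0.81a, 0.81a].
With A² fixed by ∫|Ψ|² = 1, i.e. A² = (a)^(−1), substitute and integrate.
Both integrals are even about z = 0, so only the z ≥ 0 halves are needed (the factors of 2 cancel). Let u = z/a; then A² and the length scale cancel, so P = ∫_{0}^{0.81} e^(-2·u) du ÷ ∫_{0}^{∞} e^(-2·u) du.
With ∫ e^(-2·u) du = -e^(-2·u)/2 + C, the region integral is 1/2 - e^(-81/50)/2 and the full one is 1/2.
The result is P = 0.80210.

P ≈ 0.8021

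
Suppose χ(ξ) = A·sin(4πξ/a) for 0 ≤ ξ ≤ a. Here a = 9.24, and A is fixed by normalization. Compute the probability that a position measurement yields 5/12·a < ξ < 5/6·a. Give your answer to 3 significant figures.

The probability is P = ∫ |χ|² dξ over [5/12·a, 5/6·a].
With A² fixed by ∫|χ|² = 1, i.e. A² = (a/2)^(−1), substitute and integrate.
Substituting u = ξ/a, A² and the length scale cancel in the ratio: P = ∫_{5/12}^{5/6} sin(4·π·u)^2 du / ∫_{0}^{1} sin(4·π·u)^2 du.
Using ∫ sin(4·π·u)^2 du = u/2 - sin(4·π·u)·cos(4·π·u)/(8·π), the numerator is -√(3)/(16·π) + 5/24 and the denominator is 1/2.
Evaluating gives P = -√(3)/(8·π) + 5/12.

P ≈ 0.348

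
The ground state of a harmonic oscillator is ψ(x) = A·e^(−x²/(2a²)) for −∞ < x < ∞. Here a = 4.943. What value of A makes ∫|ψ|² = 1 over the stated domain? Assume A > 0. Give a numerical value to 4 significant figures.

Normalization requires ∫|ψ|² dx = 1, integrated from −∞ to ∞.
With ∫_{−∞}^{∞} x^(2m) e^(−αx²) dx = (2m−1)!!·√π / (2^m α^(m+1/2)), the integral (without the A² prefactor) comes out to √(π)·a.
So A² = (√(π)·a)^(−1).
Substituting a = 4.943 gives A² = 0.11414, so A = 0.33784.

A ≈ 0.3378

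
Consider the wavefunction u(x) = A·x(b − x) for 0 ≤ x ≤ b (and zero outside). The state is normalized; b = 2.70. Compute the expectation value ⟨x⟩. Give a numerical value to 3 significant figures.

⟨x⟩ ≈ 1.35

By definition ⟨x⟩ = ∫ x |u(x)|² dx.
The ratio of the moment integral to the normalization integral gives ⟨x⟩ = b/2.
With b = 2.70, ⟨x⟩ = 1.350.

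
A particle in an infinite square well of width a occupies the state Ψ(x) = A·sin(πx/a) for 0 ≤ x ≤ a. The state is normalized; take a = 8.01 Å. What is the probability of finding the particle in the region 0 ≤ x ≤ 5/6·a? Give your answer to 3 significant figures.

P = ∫_{0}^{5/6·a} |Ψ(x)|² dx.
The normalization integral ∫|Ψ|²dx over the whole domain equals a/2·A², and A² cancels in the ratio.
Substituting u = x/a, A² and the length scale cancel in the ratio: P = ∫_{0}^{5/6} sin(π·u)^2 du / ∫_{0}^{1} sin(π·u)^2 du.
An antiderivative of sin(π·u)^2 is u/2 - sin(2·π·u)/(4·π); evaluating from 0 to 5/6 gives √(3)/(8·π) + 5/12, while the full integral is 1/2.
The result is P = √(3)/(4·π) + 5/6.

P ≈ 0.971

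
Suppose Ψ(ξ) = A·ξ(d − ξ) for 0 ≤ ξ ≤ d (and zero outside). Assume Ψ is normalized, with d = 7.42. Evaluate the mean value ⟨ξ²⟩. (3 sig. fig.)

⟨ξ²⟩ = ∫ ξ^2 |Ψ|² dξ over the full domain.
Since the A² factors cancel between numerator and denominator, ⟨ξ²⟩ = 2·d^2/7.
With d = 7.42, ⟨ξ^2⟩ = 15.73.

⟨ξ^2⟩ ≈ 15.7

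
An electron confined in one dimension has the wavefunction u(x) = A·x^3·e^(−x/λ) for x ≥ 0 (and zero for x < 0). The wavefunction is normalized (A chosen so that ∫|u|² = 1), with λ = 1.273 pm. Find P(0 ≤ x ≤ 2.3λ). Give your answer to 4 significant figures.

|u|² is the probability density, so P = ∫_{0}^{2.3λ} |u|² dx.
With A² fixed by ∫|u|² = 1, i.e. A² = (45·λ^7/8)^(−1), substitute and integrate.
In terms of t = x/λ (A² and the length scale cancel between numerator and denominator), P = [∫_{0}^{2.3} t^6·e^(-2·t) dt] / [∫_{0}^{∞} t^6·e^(-2·t) dt].
An antiderivative of t^6·e^(-2·t) is -(4·t^6 + 12·t^5 + 30·t^4 + 60·t^3 + 90·t^2 + 90·t + 45)·e^(-2·t)/8; evaluating from 0 to 2.3 gives ≈ 1.02359, while the full integral is 45/8.
Taking the ratio, P = 0.18197.

P ≈ 0.1820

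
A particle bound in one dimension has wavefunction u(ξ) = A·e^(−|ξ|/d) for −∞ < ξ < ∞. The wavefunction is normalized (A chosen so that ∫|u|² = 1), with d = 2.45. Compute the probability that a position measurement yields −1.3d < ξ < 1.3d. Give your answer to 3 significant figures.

P = ∫_{−1.3d}^{1.3d} |u(ξ)|² dξ.
Since A² = 1/(d), this is the region integral divided by the full normalization integral.
Both integrals are even about ξ = 0, so only the ξ ≥ 0 halves are needed (the factors of 2 cancel). Substituting t = ξ/d, A² and the length scale cancel in the ratio: P = ∫_{0}^{1.3} e^(-2·t) dt / ∫_{0}^{∞} e^(-2·t) dt.
With ∫ e^(-2·t) dt = -e^(-2·t)/2 + C, the region integral is 1/2 - e^(-13/5)/2 and the full one is 1/2.
The result is P = 0.9257.

P ≈ 0.926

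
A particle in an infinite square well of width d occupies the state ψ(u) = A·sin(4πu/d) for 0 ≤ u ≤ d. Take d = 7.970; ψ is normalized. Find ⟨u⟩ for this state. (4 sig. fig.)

⟨u⟩ ≈ 3.985

The expectation value is the |ψ|²-weighted average of u: ∫ u|ψ|² du.
Since the A² factors cancel between numerator and denominator, ⟨u⟩ = d/2.
With d = 7.970, ⟨u⟩ = 3.9850.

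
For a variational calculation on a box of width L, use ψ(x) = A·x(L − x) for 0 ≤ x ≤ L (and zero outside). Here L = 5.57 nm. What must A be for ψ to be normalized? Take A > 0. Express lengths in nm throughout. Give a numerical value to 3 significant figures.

The normalization condition is ∫|ψ|² dx = 1 from 0 to L.
Expanding the polynomial and integrating term by term, ∫|ψ|² dx = A²·(L^5/30).
So A² = (L^5/30)^(−1).
With L = 5.57: A² = 0.005596 and A = 0.07480.

A ≈ 0.0748 nm^(-5/2)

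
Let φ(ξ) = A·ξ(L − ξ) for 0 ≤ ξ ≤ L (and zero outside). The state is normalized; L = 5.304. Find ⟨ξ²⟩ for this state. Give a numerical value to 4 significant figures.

⟨ξ^2⟩ ≈ 8.038

By definition ⟨ξ²⟩ = ∫ ξ^2 |φ(ξ)|² dξ.
Expanding the polynomial and integrating term by term, since the A² factors cancel between numerator and denominator, ⟨ξ²⟩ = 2·L^2/7.
Putting L = 5.304 gives 8.0378.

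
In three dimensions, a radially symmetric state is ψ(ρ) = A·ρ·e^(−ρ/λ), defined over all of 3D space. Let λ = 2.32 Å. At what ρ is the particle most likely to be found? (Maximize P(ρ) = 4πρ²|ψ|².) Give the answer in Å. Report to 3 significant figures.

ρ ≈ 4.64 Å

Differentiate P(ρ) = 4πρ²|ψ|² with respect to ρ and set to zero.
Solving yields ρ = 2·λ.
With λ = 2.32, the most probable radial distance is 4.640 Å.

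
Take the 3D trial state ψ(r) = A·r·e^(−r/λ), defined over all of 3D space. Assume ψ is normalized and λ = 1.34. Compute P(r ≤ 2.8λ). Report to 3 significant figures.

With dV = 4πr²dr, the probability is ∫|ψ|² dV over r ≤ 2.8λ.
The full normalization integral is A²·[3·π·λ^5] = 1, fixing A².
In terms of u = r/λ (A², 4π and the length scale all cancel between numerator and denominator), P = [∫_{0}^{2.8} u^4·e^(-2·u) du] / [∫_{0}^{∞} u^4·e^(-2·u) du].
With ∫ u^4·e^(-2·u) du = -(u^4/2 + u^3 + 3·u^2/2 + 3·u/2 + 3/4)·e^(-2·u) + C, the region integral is ≈ 0.49339 and the full one is 3/4.
Taking the ratio yields P = 0.6578.

P ≈ 0.658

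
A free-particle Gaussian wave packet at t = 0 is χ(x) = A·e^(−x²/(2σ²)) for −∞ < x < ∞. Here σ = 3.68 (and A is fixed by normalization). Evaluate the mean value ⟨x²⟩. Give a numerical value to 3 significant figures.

⟨x²⟩ = ∫ x^2 |χ|² dx over the full domain.
The ratio of the moment integral to the normalization integral gives ⟨x²⟩ = σ^2/2.
Putting σ = 3.68 gives 6.771.

⟨x^2⟩ ≈ 6.77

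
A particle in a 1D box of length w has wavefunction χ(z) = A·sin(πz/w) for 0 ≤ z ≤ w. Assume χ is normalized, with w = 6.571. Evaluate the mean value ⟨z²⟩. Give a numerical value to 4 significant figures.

By definition ⟨z²⟩ = ∫ z^2 |χ(z)|² dz.
Since the A² factors cancel between numerator and denominator, ⟨z²⟩ = -w^2/(2·π^2) + w^2/3.
Putting w = 6.571 gives 12.205.

⟨z^2⟩ ≈ 12.21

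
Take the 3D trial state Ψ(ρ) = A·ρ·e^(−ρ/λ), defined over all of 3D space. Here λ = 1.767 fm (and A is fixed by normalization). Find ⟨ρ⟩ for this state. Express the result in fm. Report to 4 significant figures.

⟨ρ⟩ ≈ 4.418 fm

By definition ⟨ρ⟩ = ∫ ρ |Ψ(ρ)|² 4πρ² dρ.
With ∫₀^∞ ρ^5 e^(−αρ) dρ = 5!/α^6, the ratio of the moment integral to the normalization integral gives ⟨ρ⟩ = 5·λ/2.
With λ = 1.767, ⟨ρ⟩ = 4.4175.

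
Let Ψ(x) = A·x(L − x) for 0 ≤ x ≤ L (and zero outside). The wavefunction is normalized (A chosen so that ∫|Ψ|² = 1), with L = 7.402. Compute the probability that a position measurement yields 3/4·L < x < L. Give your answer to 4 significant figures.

P ≈ 0.1035

The probability is P = ∫ |Ψ|² dx over [3/4·L, L].
The normalization integral ∫|Ψ|²dx over the whole domain equals L^5/30·A², and A² cancels in the ratio.
Substituting u = x/L, A² and the length scale cancel in the ratio: P = ∫_{3/4}^{1} u^2·(1 - u)^2 du / ∫_{0}^{1} u^2·(1 - u)^2 du.
Using ∫ u^2·(1 - u)^2 du = u^3·(6·u^2 - 15·u + 10)/30, the numerator is ≈ 0.00345052 and the denominator is 1/30.
Taking the ratio, P = 53/512.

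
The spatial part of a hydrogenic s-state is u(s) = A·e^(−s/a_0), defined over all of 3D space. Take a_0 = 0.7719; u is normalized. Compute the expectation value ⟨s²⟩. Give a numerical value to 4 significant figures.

⟨s^2⟩ ≈ 1.787

By definition ⟨s²⟩ = ∫ s^2 |u(s)|² 4πs² ds.
Since the A² factors cancel between numerator and denominator, ⟨s²⟩ = 3·a_0^2.
Putting a_0 = 0.7719 gives 1.7875.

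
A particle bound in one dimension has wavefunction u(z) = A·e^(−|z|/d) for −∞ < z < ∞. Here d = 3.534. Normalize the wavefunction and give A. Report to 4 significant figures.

Require ∫ |u|² dz = 1 over the whole domain.
∫|u|² dz = A²·(d).
Setting this equal to 1 gives A² = 1/(d).
With d = 3.534: A² = 0.28297 and A = 0.53194.

A ≈ 0.5319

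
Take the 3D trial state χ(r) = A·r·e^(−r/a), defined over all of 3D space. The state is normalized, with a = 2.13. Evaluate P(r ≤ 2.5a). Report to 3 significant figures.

Integrate the radial probability density 4πr²|χ|² over r ≤ 2.5a.
The full normalization integral is A²·[3·π·a^5] = 1, fixing A².
Substituting u = r/a, A², 4π and the length scale all cancel in the ratio: P = ∫_{0}^{2.5} u^4·e^(-2·u) du / ∫_{0}^{∞} u^4·e^(-2·u) du.
An antiderivative of u^4·e^(-2·u) is -(u^4/2 + u^3 + 3·u^2/2 + 3·u/2 + 3/4)·e^(-2·u); evaluating from 0 to 2.5 gives 3/4 - 1569·e^(-5)/32, while the full integral is 3/4.
This evaluates to P = 0.5595.

P ≈ 0.560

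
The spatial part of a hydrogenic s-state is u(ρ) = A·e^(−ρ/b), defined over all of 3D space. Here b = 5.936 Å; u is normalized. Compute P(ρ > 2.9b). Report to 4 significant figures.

P ≈ 0.07151

With dV = 4πρ²dρ, the probability is ∫|u|² dV over ρ > 2.9b.
The full normalization integral is A²·[π·b^3] = 1, fixing A².
Let t = ρ/b; then A², 4π and the length scale all cancel, so P = ∫_{2.9}^{∞} t^2·e^(-2·t) dt ÷ ∫_{0}^{∞} t^2·e^(-2·t) dt.
Using ∫ t^2·e^(-2·t) dt = -(2·t^2 + 2·t + 1)·e^(-2·t)/4, the numerator is 1181·e^(-29/5)/200 and the denominator is 1/4.
The region integral divided by the full integral gives P = 0.071511.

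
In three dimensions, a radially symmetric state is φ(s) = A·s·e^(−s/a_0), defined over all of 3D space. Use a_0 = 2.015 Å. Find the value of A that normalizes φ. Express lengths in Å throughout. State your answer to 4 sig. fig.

A ≈ 0.05652 Å^(-5/2)

The normalization condition is ∫|φ|² 4πs² ds = 1 from 0 to ∞.
In 3D with spherical symmetry the volume element is 4πs² ds.
With φ = A·s·e^(−s/a_0), the integral evaluates to A²·[3·π·a_0^5].
So A² = (3·π·a_0^5)^(−1).
Substituting a_0 = 2.015 gives A² = 0.0031941, so A = 0.056517.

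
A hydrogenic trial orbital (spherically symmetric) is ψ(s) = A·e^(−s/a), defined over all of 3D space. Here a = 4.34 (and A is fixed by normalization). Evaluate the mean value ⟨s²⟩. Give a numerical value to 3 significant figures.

⟨s^2⟩ ≈ 56.5

⟨s²⟩ = ∫ s^2 |ψ|² 4πs² ds over the full domain.
The ratio of the moment integral to the normalization integral gives ⟨s²⟩ = 3·a^2.
Putting a = 4.34 gives 56.51.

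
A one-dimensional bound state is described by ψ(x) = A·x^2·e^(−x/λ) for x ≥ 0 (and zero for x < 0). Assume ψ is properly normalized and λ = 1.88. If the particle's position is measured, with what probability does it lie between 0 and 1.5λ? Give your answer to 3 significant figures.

P ≈ 0.185

The probability is P = ∫ |ψ|² dx over [0, 1.5λ].
With A² fixed by ∫|ψ|² = 1, i.e. A² = (3·λ^5/4)^(−1), substitute and integrate.
In terms of u = x/λ (A² and the length scale cancel between numerator and denominator), P = [∫_{0}^{1.5} u^4·e^(-2·u) du] / [∫_{0}^{∞} u^4·e^(-2·u) du].
An antiderivative of u^4·e^(-2·u) is -(u^4/2 + u^3 + 3·u^2/2 + 3·u/2 + 3/4)·e^(-2·u); evaluating from 0 to 1.5 gives 3/4 - 393·e^(-3)/32, while the full integral is 3/4.
This works out to P = 0.1847.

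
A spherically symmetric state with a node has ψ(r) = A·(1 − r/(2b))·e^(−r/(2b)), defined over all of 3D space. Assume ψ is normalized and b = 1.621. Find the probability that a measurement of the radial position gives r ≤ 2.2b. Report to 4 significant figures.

P ≈ 0.05283

P = ∫ |ψ|² 4πr² dr over r ≤ 2.2b.
The full normalization integral is A²·[8·π·b^3] = 1, fixing A².
In terms of u = r/b (A², 4π and the length scale all cancel between numerator and denominator), P = [∫_{0}^{2.2} u^2·(1 - u/2)^2·e^(-u) du] / [∫_{0}^{∞} u^2·(1 - u/2)^2·e^(-u) du].
With ∫ u^2·(1 - u/2)^2·e^(-u) du = -(u^4/4 + u^2 + 2·u + 2)·e^(-u) + C, the region integral is ≈ 0.105665 and the full one is 2.
Taking the ratio yields P = 0.052832.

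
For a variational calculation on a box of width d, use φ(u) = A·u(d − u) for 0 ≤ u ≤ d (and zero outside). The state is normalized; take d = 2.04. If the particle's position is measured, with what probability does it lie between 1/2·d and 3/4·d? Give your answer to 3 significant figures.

P ≈ 0.396

P = ∫_{1/2·d}^{3/4·d} |φ(u)|² du.
With A² fixed by ∫|φ|² = 1, i.e. A² = (d^5/30)^(−1), substitute and integrate.
Let t = u/d; then A² and the length scale cancel, so P = ∫_{1/2}^{3/4} t^2·(1 - t)^2 dt ÷ ∫_{0}^{1} t^2·(1 - t)^2 dt.
An antiderivative of t^2·(1 - t)^2 is t^3·(6·t^2 - 15·t + 10)/30; evaluating from 1/2 to 3/4 gives ≈ 0.013216, while the full integral is 1/30.
Taking the ratio, P = 203/512.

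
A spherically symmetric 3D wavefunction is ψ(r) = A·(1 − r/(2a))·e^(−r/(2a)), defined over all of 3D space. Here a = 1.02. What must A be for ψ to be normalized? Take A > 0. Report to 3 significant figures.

We need A² ∫|f|² 4πr² dr = 1, taking the integral from 0 to ∞.
In 3D with spherical symmetry the volume element is 4πr² dr.
Carrying out the integral gives A² · 8·π·a^3.
So A² = (8·π·a^3)^(−1).
Plugging in a = 1.02 yields A = 0.1936.

A ≈ 0.194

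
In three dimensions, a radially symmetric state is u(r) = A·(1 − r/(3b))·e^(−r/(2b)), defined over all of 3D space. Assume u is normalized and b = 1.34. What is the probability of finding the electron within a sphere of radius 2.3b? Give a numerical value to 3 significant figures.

Integrate the radial probability density 4πr²|u|² over r ≤ 2.3b.
The full normalization integral is A²·[8·π·b^3/3] = 1, fixing A².
In terms of t = r/b (A², 4π and the length scale all cancel between numerator and denominator), P = [∫_{0}^{2.3} t^2·(1 - t/3)^2·e^(-t) dt] / [∫_{0}^{∞} t^2·(1 - t/3)^2·e^(-t) dt].
An antiderivative of t^2·(1 - t/3)^2·e^(-t) is (-t^4 + 2·t^3 - 3·t^2 - 6·t - 6)·e^(-t)/9; evaluating from 0 to 2.3 gives ≈ 0.22865, while the full integral is 2/3.
Taking the ratio yields P = 0.3430.

P ≈ 0.343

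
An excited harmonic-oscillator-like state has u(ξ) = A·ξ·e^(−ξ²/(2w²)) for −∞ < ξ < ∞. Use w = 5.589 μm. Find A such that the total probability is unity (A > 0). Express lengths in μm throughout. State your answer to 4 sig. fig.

A ≈ 0.08039 μm^(-3/2)

Require ∫ |u|² dξ = 1 over the whole domain.
Carrying out the integral gives A² · √(π)·w^3/2.
Setting this equal to 1 gives A² = 1/(√(π)·w^3/2).
Plugging in w = 5.589 yields A = 0.080395.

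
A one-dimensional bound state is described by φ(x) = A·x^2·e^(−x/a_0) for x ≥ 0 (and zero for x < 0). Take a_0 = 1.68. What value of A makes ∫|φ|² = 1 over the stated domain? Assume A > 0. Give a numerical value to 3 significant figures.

A ≈ 0.316

Normalization requires ∫|φ|² dx = 1, integrated from 0 to ∞.
Recall ∫₀^∞ x^m e^(−x/β) dx = m!·β^(m+1), with φ = A·x^2·e^(−x/a_0), the integral evaluates to A²·[3·a_0^5/4].
So A² = (3·a_0^5/4)^(−1).
Substituting a_0 = 1.68 gives A² = 0.09963, so A = 0.3156.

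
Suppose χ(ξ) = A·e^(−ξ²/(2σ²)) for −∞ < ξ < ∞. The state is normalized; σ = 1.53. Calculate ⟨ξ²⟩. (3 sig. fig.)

⟨ξ^2⟩ ≈ 1.17

The expectation value is the |χ|²-weighted average of ξ^2: ∫ ξ^2|χ|² dξ.
Differentiating ∫e^(−αξ²) dξ = √(π/α) under α to get the higher moments, the ratio of the moment integral to the normalization integral gives ⟨ξ²⟩ = σ^2/2.
With σ = 1.53, ⟨ξ^2⟩ = 1.170.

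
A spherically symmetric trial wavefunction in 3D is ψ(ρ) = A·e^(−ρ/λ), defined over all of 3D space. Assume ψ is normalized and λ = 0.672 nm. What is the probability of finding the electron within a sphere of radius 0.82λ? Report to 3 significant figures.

Integrate the radial probability density 4πρ²|ψ|² over ρ ≤ 0.82λ.
Normalization gives A² = 1/(π·λ^3).
Let u = ρ/λ; then A², 4π and the length scale all cancel, so P = ∫_{0}^{0.82} u^2·e^(-2·u) du ÷ ∫_{0}^{∞} u^2·e^(-2·u) du.
With ∫ u^2·e^(-2·u) du = -(2·u^2 + 2·u + 1)·e^(-2·u)/4 + C, the region integral is 1/4 - 4981·e^(-41/25)/5000 and the full one is 1/4.
This evaluates to P = 0.2270.

P ≈ 0.227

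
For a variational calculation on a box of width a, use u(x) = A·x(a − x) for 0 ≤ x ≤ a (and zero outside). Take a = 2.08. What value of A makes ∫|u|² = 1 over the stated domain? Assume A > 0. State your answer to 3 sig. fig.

Require ∫ |u|² dx = 1 over the whole domain.
Expanding the polynomial and integrating term by term, ∫|u|² dx = A²·(a^5/30).
Hence A² = 1/[a^5/30].
Plugging in a = 2.08 yields A = 0.8778.

A ≈ 0.878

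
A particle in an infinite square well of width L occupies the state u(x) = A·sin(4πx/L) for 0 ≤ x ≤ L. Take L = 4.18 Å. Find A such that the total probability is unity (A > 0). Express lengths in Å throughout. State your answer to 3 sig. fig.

A ≈ 0.692 Å^(-1/2)

Require ∫ |u|² dx = 1 over the whole domain.
Carrying out the integral gives A² · L/2.
Setting this equal to 1 gives A² = 1/(L/2).
Substituting L = 4.18 gives A² = 0.4785, so A = 0.6917.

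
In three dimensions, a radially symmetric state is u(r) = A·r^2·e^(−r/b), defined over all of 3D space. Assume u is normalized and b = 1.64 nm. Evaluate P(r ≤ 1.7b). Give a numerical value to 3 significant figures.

With dV = 4πr²dr, the probability is ∫|u|² dV over r ≤ 1.7b.
Normalization gives A² = 1/(45·π·b^7/2).
Substituting t = r/b, A², 4π and the length scale all cancel in the ratio: P = ∫_{0}^{1.7} t^6·e^(-2·t) dt / ∫_{0}^{∞} t^6·e^(-2·t) dt.
Using ∫ t^6·e^(-2·t) dt = -(4·t^6 + 12·t^5 + 30·t^4 + 60·t^3 + 90·t^2 + 90·t + 45)·e^(-2·t)/8, the numerator is ≈ 0.32542 and the denominator is 45/8.
The region integral divided by the full integral gives P = 0.05785.

P ≈ 0.0579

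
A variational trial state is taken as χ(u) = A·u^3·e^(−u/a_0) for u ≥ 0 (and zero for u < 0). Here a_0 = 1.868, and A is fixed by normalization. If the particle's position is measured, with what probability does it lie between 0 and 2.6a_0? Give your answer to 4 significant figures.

P ≈ 0.2676

The probability is P = ∫ |χ|² du over [0, 2.6a_0].
The normalization integral ∫|χ|²du over the whole domain equals 45·a_0^7/8·A², and A² cancels in the ratio.
In terms of t = u/a_0 (A² and the length scale cancel between numerator and denominator), P = [∫_{0}^{2.6} t^6·e^(-2·t) dt] / [∫_{0}^{∞} t^6·e^(-2·t) dt].
An antiderivative of t^6·e^(-2·t) is -(4·t^6 + 12·t^5 + 30·t^4 + 60·t^3 + 90·t^2 + 90·t + 45)·e^(-2·t)/8; evaluating from 0 to 2.6 gives ≈ 1.50529, while the full integral is 45/8.
This works out to P = 0.26761.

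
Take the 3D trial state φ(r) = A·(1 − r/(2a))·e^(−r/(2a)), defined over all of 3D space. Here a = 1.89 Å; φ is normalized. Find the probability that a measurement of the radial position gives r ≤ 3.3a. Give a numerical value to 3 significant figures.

P ≈ 0.0938

P = ∫ |φ|² 4πr² dr over r ≤ 3.3a.
A² is fixed by ∫₀^∞ 4πr²|φ|² dr = 1, i.e. A² = (8·π·a^3)^(−1).
Substituting u = r/a, A², 4π and the length scale all cancel in the ratio: P = ∫_{0}^{3.3} u^2·(1 - u/2)^2·e^(-u) du / ∫_{0}^{∞} u^2·(1 - u/2)^2·e^(-u) du.
An antiderivative of u^2·(1 - u/2)^2·e^(-u) is -(u^4/4 + u^2 + 2·u + 2)·e^(-u); evaluating from 0 to 3.3 gives ≈ 0.18763, while the full integral is 2.
This evaluates to P = 0.09382.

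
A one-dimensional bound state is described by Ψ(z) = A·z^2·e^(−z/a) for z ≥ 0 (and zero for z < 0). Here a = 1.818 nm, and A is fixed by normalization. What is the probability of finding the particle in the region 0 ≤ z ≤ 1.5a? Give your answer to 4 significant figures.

|Ψ|² is the probability density, so P = ∫_{0}^{1.5a} |Ψ|² dz.
The normalization integral ∫|Ψ|²dz over the whole domain equals 3·a^5/4·A², and A² cancels in the ratio.
In terms of u = z/a (A² and the length scale cancel between numerator and denominator), P = [∫_{0}^{1.5} u^4·e^(-2·u) du] / [∫_{0}^{∞} u^4·e^(-2·u) du].
An antiderivative of u^4·e^(-2·u) is -(u^4/2 + u^3 + 3·u^2/2 + 3·u/2 + 3/4)·e^(-2·u); evaluating from 0 to 1.5 gives 3/4 - 393·e^(-3)/32, while the full integral is 3/4.
Evaluating gives P = 0.18474.

P ≈ 0.1847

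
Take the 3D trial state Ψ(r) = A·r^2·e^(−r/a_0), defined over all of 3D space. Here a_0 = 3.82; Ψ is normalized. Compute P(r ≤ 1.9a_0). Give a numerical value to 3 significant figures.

P = ∫ |Ψ|² 4πr² dr over r ≤ 1.9a_0.
The full normalization integral is A²·[45·π·a_0^7/2] = 1, fixing A².
In terms of u = r/a_0 (A², 4π and the length scale all cancel between numerator and denominator), P = [∫_{0}^{1.9} u^6·e^(-2·u) du] / [∫_{0}^{∞} u^6·e^(-2·u) du].
With ∫ u^6·e^(-2·u) du = -(4·u^6 + 12·u^5 + 30·u^4 + 60·u^3 + 90·u^2 + 90·u + 45)·e^(-2·u)/8 + C, the region integral is ≈ 0.51127 and the full one is 45/8.
Taking the ratio yields P = 0.09089.

P ≈ 0.0909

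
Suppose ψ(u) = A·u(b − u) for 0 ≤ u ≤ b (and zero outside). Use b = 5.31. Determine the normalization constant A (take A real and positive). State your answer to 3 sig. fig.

A ≈ 0.0843

Normalization requires ∫|ψ|² du = 1, integrated from 0 to b.
With ψ = A·u(b − u), the integral evaluates to A²·[b^5/30].
Hence A² = 1/[b^5/30].
With b = 5.31: A² = 0.007106 and A = 0.08430.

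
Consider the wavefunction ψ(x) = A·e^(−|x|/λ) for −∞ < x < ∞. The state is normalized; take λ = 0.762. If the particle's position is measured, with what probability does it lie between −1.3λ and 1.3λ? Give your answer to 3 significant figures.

P ≈ 0.926

The probability is P = ∫ |ψ|² dx over [−1.3λ, 1.3λ].
Since A² = 1/(λ), this is the region integral divided by the full normalization integral.
By symmetry take twice the x ≥ 0 contribution in numerator and denominator; the 2's cancel. Substituting u = x/λ, A² and the length scale cancel in the ratio: P = ∫_{0}^{1.3} e^(-2·u) du / ∫_{0}^{∞} e^(-2·u) du.
Using ∫ e^(-2·u) du = -e^(-2·u)/2, the numerator is 1/2 - e^(-13/5)/2 and the denominator is 1/2.
The result is P = 0.9257.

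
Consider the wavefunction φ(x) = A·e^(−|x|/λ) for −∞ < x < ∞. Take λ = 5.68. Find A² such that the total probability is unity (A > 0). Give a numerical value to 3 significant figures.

A^2 ≈ 0.176

The normalization condition is ∫|φ|² dx = 1 from −∞ to ∞.
Using ∫₀^∞ xⁿ e^(−αx) dx = n!/αⁿ⁺¹, the integral (without the A² prefactor) comes out to λ.
Setting this equal to 1 gives A² = 1/(λ).
Plugging in λ = 5.68 yields A = 0.4196.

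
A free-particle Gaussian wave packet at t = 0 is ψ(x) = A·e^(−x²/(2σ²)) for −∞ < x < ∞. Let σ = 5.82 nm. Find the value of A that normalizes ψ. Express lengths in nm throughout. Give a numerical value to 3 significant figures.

A ≈ 0.311 nm^(-1/2)

Normalization requires ∫|ψ|² dx = 1, integrated from −∞ to ∞.
With ∫_{−∞}^{∞} x^(2m) e^(−αx²) dx = (2m−1)!!·√π / (2^m α^(m+1/2)), carrying out the integral gives A² · √(π)·σ.
So A² = (√(π)·σ)^(−1).
Substituting σ = 5.82 gives A² = 0.09694, so A = 0.3114.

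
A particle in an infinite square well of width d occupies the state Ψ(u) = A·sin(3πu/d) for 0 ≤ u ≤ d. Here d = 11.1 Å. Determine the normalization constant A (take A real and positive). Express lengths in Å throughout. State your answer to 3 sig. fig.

A ≈ 0.424 Å^(-1/2)

The normalization condition is ∫|Ψ|² du = 1 from 0 to d.
The integral (without the A² prefactor) comes out to d/2.
Setting this equal to 1 gives A² = 1/(d/2).
Plugging in d = 11.1 yields A = 0.4245.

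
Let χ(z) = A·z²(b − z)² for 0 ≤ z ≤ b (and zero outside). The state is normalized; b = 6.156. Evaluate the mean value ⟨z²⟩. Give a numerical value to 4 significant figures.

By definition ⟨z²⟩ = ∫ z^2 |χ(z)|² dz.
Expanding the polynomial and integrating term by term, the ratio of the moment integral to the normalization integral gives ⟨z²⟩ = 3·b^2/11.
With b = 6.156, ⟨z^2⟩ = 10.335.

⟨z^2⟩ ≈ 10.34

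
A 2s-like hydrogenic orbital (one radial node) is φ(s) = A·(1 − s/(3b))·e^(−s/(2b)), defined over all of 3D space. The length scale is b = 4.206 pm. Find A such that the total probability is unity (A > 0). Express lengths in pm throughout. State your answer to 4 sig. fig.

A ≈ 0.04005 pm^(-3/2)

We need A² ∫|f|² 4πs² ds = 1, taking the integral from 0 to ∞.
Recall ∫₀^∞ s^m e^(−s/β) ds = m!·β^(m+1), with φ = A·(1 − s/(3b))·e^(−s/(2b)), the integral evaluates to A²·[8·π·b^3/3].
So A² = (8·π·b^3/3)^(−1).
Substituting b = 4.206 gives A² = 0.0016043, so A = 0.040053.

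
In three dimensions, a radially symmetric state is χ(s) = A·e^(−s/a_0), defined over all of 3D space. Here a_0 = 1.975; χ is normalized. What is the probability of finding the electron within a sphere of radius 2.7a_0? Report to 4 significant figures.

P ≈ 0.9052

With dV = 4πs²ds, the probability is ∫|χ|² dV over s ≤ 2.7a_0.
Normalization gives A² = 1/(π·a_0^3).
In terms of u = s/a_0 (A², 4π and the length scale all cancel between numerator and denominator), P = [∫_{0}^{2.7} u^2·e^(-2·u) du] / [∫_{0}^{∞} u^2·e^(-2·u) du].
With ∫ u^2·e^(-2·u) du = -(2·u^2 + 2·u + 1)·e^(-2·u)/4 + C, the region integral is 1/4 - 1049·e^(-27/5)/200 and the full one is 1/4.
The region integral divided by the full integral gives P = 0.90524.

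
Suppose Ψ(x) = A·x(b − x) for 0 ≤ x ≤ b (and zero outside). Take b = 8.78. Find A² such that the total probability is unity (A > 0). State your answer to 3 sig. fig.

A^2 ≈ 0.000575

We need A² ∫|f|² dx = 1, taking the integral from 0 to b.
Expanding the polynomial and integrating term by term, with Ψ = A·x(b − x), the integral evaluates to A²·[b^5/30].
So A² = (b^5/30)^(−1).
Substituting b = 8.78 gives A² = 0.0005750, so A = 0.02398.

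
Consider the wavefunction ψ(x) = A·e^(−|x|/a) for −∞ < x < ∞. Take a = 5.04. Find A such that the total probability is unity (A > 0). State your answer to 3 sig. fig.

The normalization condition is ∫|ψ|² dx = 1 from −∞ to ∞.
Using ∫₀^∞ xⁿ e^(−αx) dx = n!/αⁿ⁺¹, ∫|ψ|² dx = A²·(a).
Setting this equal to 1 gives A² = 1/(a).
With a = 5.04: A² = 0.1984 and A = 0.4454.

A ≈ 0.445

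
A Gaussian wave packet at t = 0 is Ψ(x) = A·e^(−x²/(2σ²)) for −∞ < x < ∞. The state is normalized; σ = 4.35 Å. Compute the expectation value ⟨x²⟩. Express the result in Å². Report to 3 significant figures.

The expectation value is the |Ψ|²-weighted average of x^2: ∫ x^2|Ψ|² dx.
Since the A² factors cancel between numerator and denominator, ⟨x²⟩ = σ^2/2.
With σ = 4.35, ⟨x^2⟩ = 9.461.

⟨x^2⟩ ≈ 9.46 Å^2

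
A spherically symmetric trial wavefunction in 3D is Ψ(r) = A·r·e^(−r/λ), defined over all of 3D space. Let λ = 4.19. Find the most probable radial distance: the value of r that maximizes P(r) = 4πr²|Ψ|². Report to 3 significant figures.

Differentiate P(r) = 4πr²|Ψ|² with respect to r and set to zero.
This gives r = 2·λ.
With λ = 4.19, the most probable radial distance is 8.380.

r ≈ 8.38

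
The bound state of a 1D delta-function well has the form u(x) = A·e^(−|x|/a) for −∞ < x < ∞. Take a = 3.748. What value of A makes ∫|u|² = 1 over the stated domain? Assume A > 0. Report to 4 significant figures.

Normalization requires ∫|u|² dx = 1, integrated from −∞ to ∞.
Using ∫₀^∞ xⁿ e^(−αx) dx = n!/αⁿ⁺¹, carrying out the integral gives A² · a.
Setting this equal to 1 gives A² = 1/(a).
Plugging in a = 3.748 yields A = 0.51654.

A ≈ 0.5165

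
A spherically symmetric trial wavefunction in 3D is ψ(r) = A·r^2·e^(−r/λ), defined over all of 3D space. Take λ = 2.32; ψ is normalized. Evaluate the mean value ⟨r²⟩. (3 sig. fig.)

By definition ⟨r²⟩ = ∫ r^2 |ψ(r)|² 4πr² dr.
With ∫₀^∞ r^8 e^(−αr) dr = 8!/α^9, evaluating both integrals, ⟨r²⟩ = 14·λ^2.
Putting λ = 2.32 gives 75.35.

⟨r^2⟩ ≈ 75.4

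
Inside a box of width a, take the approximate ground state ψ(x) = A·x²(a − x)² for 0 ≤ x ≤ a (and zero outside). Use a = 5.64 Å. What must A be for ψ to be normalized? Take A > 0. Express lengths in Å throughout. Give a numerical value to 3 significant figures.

The normalization condition is ∫|ψ|² dx = 1 from 0 to a.
∫|ψ|² dx = A²·(a^9/630).
Hence A² = 1/[a^9/630].
Substituting a = 5.64 gives A² = 0.0001091, so A = 0.01045.

A ≈ 0.0104 Å^(-9/2)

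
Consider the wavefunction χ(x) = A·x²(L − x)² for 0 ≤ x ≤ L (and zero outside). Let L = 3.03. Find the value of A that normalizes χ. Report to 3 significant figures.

A ≈ 0.171

We need A² ∫|f|² dx = 1, taking the integral from 0 to L.
∫|χ|² dx = A²·(L^9/630).
Plugging in L = 3.03 yields A = 0.1711.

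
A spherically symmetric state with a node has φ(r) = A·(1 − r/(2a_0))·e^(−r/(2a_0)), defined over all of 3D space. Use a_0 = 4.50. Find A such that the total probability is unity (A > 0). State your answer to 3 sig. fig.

Normalization requires ∫|φ|² 4πr² dr = 1, integrated from 0 to ∞.
Carrying out the integral gives A² · 8·π·a_0^3.
So A² = (8·π·a_0^3)^(−1).
With a_0 = 4.50: A² = 0.0004366 and A = 0.02090.

A ≈ 0.0209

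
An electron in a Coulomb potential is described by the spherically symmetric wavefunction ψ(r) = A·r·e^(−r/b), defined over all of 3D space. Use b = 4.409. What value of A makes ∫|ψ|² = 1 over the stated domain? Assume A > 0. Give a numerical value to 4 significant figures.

Normalization requires ∫|ψ|² 4πr² dr = 1, integrated from 0 to ∞.
(Spherical symmetry: dV = 4πr² dr.)
Recall ∫₀^∞ r^m e^(−r/β) dr = m!·β^(m+1), with ψ = A·r·e^(−r/b), the integral evaluates to A²·[3·π·b^5].
With b = 4.409: A² = 0.000063684 and A = 0.0079802.

A ≈ 0.007980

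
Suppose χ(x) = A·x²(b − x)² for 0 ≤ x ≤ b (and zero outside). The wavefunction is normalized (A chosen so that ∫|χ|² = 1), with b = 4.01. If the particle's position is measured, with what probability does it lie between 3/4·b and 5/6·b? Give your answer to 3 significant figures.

P ≈ 0.0400

The probability is P = ∫ |χ|² dx over [3/4·b, 5/6·b].
The normalization integral ∫|χ|²dx over the whole domain equals b^9/630·A², and A² cancels in the ratio.
Substituting u = x/b, A² and the length scale cancel in the ratio: P = ∫_{3/4}^{5/6} u^4·(1 - u)^4 du / ∫_{0}^{1} u^4·(1 - u)^4 du.
An antiderivative of u^4·(1 - u)^4 is u^5·(70·u^4 - 315·u^3 + 540·u^2 - 420·u + 126)/630; evaluating from 3/4 to 5/6 gives ≈ 0.000063456, while the full integral is 1/630.
This works out to P = 0.03998.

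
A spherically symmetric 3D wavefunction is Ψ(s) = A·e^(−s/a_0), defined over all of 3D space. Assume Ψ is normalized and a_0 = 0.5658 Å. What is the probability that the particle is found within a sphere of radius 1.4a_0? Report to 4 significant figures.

P = ∫ |Ψ|² 4πs² ds over s ≤ 1.4a_0.
A² is fixed by ∫₀^∞ 4πs²|Ψ|² ds = 1, i.e. A² = (π·a_0^3)^(−1).
Let u = s/a_0; then A², 4π and the length scale all cancel, so P = ∫_{0}^{1.4} u^2·e^(-2·u) du ÷ ∫_{0}^{∞} u^2·e^(-2·u) du.
With ∫ u^2·e^(-2·u) du = -(2·u^2 + 2·u + 1)·e^(-2·u)/4 + C, the region integral is 1/4 - 193·e^(-14/5)/100 and the full one is 1/4.
This evaluates to P = 0.53055.

P ≈ 0.5305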